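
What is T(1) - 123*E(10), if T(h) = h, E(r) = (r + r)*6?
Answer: -14759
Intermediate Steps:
E(r) = 12*r (E(r) = (2*r)*6 = 12*r)
T(1) - 123*E(10) = 1 - 1476*10 = 1 - 123*120 = 1 - 14760 = -14759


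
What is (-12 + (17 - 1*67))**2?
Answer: 3844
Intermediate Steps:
(-12 + (17 - 1*67))**2 = (-12 + (17 - 67))**2 = (-12 - 50)**2 = (-62)**2 = 3844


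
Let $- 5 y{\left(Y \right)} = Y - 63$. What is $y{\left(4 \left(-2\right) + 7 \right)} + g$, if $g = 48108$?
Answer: $\frac{240604}{5} \approx 48121.0$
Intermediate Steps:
$y{\left(Y \right)} = \frac{63}{5} - \frac{Y}{5}$ ($y{\left(Y \right)} = - \frac{Y - 63}{5} = - \frac{-63 + Y}{5} = \frac{63}{5} - \frac{Y}{5}$)
$y{\left(4 \left(-2\right) + 7 \right)} + g = \left(\frac{63}{5} - \frac{4 \left(-2\right) + 7}{5}\right) + 48108 = \left(\frac{63}{5} - \frac{-8 + 7}{5}\right) + 48108 = \left(\frac{63}{5} - - \frac{1}{5}\right) + 48108 = \left(\frac{63}{5} + \frac{1}{5}\right) + 48108 = \frac{64}{5} + 48108 = \frac{240604}{5}$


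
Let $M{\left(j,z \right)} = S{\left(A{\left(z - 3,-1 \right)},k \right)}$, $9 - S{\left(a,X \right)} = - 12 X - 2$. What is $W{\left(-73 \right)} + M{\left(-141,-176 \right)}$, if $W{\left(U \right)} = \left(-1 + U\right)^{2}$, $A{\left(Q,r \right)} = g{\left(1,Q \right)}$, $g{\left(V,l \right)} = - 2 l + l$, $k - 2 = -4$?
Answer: $5463$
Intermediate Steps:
$k = -2$ ($k = 2 - 4 = -2$)
$g{\left(V,l \right)} = - l$
$A{\left(Q,r \right)} = - Q$
$S{\left(a,X \right)} = 11 + 12 X$ ($S{\left(a,X \right)} = 9 - \left(- 12 X - 2\right) = 9 - \left(-2 - 12 X\right) = 9 + \left(2 + 12 X\right) = 11 + 12 X$)
$M{\left(j,z \right)} = -13$ ($M{\left(j,z \right)} = 11 + 12 \left(-2\right) = 11 - 24 = -13$)
$W{\left(-73 \right)} + M{\left(-141,-176 \right)} = \left(-1 - 73\right)^{2} - 13 = \left(-74\right)^{2} - 13 = 5476 - 13 = 5463$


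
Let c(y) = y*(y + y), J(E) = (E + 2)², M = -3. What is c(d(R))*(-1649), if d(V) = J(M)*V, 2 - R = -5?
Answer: -161602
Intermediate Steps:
R = 7 (R = 2 - 1*(-5) = 2 + 5 = 7)
J(E) = (2 + E)²
d(V) = V (d(V) = (2 - 3)²*V = (-1)²*V = 1*V = V)
c(y) = 2*y² (c(y) = y*(2*y) = 2*y²)
c(d(R))*(-1649) = (2*7²)*(-1649) = (2*49)*(-1649) = 98*(-1649) = -161602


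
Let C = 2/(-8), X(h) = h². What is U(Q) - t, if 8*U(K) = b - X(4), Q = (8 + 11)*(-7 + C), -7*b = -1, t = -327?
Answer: 18201/56 ≈ 325.02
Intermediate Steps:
b = ⅐ (b = -⅐*(-1) = ⅐ ≈ 0.14286)
C = -¼ (C = 2*(-⅛) = -¼ ≈ -0.25000)
Q = -551/4 (Q = (8 + 11)*(-7 - ¼) = 19*(-29/4) = -551/4 ≈ -137.75)
U(K) = -111/56 (U(K) = (⅐ - 1*4²)/8 = (⅐ - 1*16)/8 = (⅐ - 16)/8 = (⅛)*(-111/7) = -111/56)
U(Q) - t = -111/56 - 1*(-327) = -111/56 + 327 = 18201/56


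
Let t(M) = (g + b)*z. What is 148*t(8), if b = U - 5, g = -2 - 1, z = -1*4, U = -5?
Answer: 7696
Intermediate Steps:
z = -4
g = -3
b = -10 (b = -5 - 5 = -10)
t(M) = 52 (t(M) = (-3 - 10)*(-4) = -13*(-4) = 52)
148*t(8) = 148*52 = 7696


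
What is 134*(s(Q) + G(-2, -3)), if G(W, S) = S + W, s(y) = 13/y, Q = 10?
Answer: -2479/5 ≈ -495.80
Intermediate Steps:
134*(s(Q) + G(-2, -3)) = 134*(13/10 + (-3 - 2)) = 134*(13*(⅒) - 5) = 134*(13/10 - 5) = 134*(-37/10) = -2479/5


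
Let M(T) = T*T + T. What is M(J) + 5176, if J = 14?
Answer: 5386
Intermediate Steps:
M(T) = T + T² (M(T) = T² + T = T + T²)
M(J) + 5176 = 14*(1 + 14) + 5176 = 14*15 + 5176 = 210 + 5176 = 5386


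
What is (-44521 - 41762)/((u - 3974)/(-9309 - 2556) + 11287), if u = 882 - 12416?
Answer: -1023747795/133935763 ≈ -7.6436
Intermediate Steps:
u = -11534
(-44521 - 41762)/((u - 3974)/(-9309 - 2556) + 11287) = (-44521 - 41762)/((-11534 - 3974)/(-9309 - 2556) + 11287) = -86283/(-15508/(-11865) + 11287) = -86283/(-15508*(-1/11865) + 11287) = -86283/(15508/11865 + 11287) = -86283/133935763/11865 = -86283*11865/133935763 = -1023747795/133935763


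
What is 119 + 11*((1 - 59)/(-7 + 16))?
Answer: 433/9 ≈ 48.111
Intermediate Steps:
119 + 11*((1 - 59)/(-7 + 16)) = 119 + 11*(-58/9) = 119 - 638/9 = 433/9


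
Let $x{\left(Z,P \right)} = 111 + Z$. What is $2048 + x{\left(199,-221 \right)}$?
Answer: $2358$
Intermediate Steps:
$2048 + x{\left(199,-221 \right)} = 2048 + \left(111 + 199\right) = 2048 + 310 = 2358$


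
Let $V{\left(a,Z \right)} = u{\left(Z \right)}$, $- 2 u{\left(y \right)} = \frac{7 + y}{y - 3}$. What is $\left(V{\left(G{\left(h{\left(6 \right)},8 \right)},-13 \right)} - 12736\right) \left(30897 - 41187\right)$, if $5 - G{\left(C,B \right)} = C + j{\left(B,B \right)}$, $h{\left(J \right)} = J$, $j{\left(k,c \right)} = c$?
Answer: $\frac{1048442955}{8} \approx 1.3106 \cdot 10^{8}$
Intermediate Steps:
$G{\left(C,B \right)} = 5 - B - C$ ($G{\left(C,B \right)} = 5 - \left(C + B\right) = 5 - \left(B + C\right) = 5 - B - C$)
$u{\left(y \right)} = - \frac{7 + y}{2 \left(-3 + y\right)}$ ($u{\left(y \right)} = - \frac{\left(7 + y\right) \frac{1}{y - 3}}{2} = - \frac{\left(7 + y\right) \frac{1}{-3 + y}}{2} = - \frac{\frac{1}{-3 + y} \left(7 + y\right)}{2} = - \frac{7 + y}{2 \left(-3 + y\right)}$)
$V{\left(a,Z \right)} = \frac{-7 - Z}{2 \left(-3 + Z\right)}$
$\left(V{\left(G{\left(h{\left(6 \right)},8 \right)},-13 \right)} - 12736\right) \left(30897 - 41187\right) = \left(\frac{-7 - -13}{2 \left(-3 - 13\right)} - 12736\right) \left(30897 - 41187\right) = \left(\frac{-7 + 13}{2 \left(-16\right)} - 12736\right) \left(-10290\right) = \left(\frac{1}{2} \left(- \frac{1}{16}\right) 6 - 12736\right) \left(-10290\right) = \left(- \frac{3}{16} - 12736\right) \left(-10290\right) = \left(- \frac{203779}{16}\right) \left(-10290\right) = \frac{1048442955}{8}$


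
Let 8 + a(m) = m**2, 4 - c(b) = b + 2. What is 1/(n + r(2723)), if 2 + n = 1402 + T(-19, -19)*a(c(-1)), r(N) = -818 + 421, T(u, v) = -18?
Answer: 1/985 ≈ 0.0010152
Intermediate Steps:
c(b) = 2 - b (c(b) = 4 - (b + 2) = 4 - (2 + b) = 4 + (-2 - b) = 2 - b)
a(m) = -8 + m**2
r(N) = -397
n = 1382 (n = -2 + (1402 - 18*(-8 + (2 - 1*(-1))**2)) = -2 + (1402 - 18*(-8 + (2 + 1)**2)) = -2 + (1402 - 18*(-8 + 3**2)) = -2 + (1402 - 18*(-8 + 9)) = -2 + (1402 - 18*1) = -2 + (1402 - 18) = -2 + 1384 = 1382)
1/(n + r(2723)) = 1/(1382 - 397) = 1/985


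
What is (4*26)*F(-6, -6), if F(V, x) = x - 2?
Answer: -832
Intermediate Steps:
F(V, x) = -2 + x
(4*26)*F(-6, -6) = (4*26)*(-2 - 6) = 104*(-8) = -832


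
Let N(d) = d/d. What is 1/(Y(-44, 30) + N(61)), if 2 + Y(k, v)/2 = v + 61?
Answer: 1/179 ≈ 0.0055866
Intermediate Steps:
Y(k, v) = 118 + 2*v (Y(k, v) = -4 + 2*(v + 61) = -4 + 2*(61 + v) = -4 + (122 + 2*v) = 118 + 2*v)
N(d) = 1
1/(Y(-44, 30) + N(61)) = 1/((118 + 2*30) + 1) = 1/((118 + 60) + 1) = 1/(178 + 1) = 1/179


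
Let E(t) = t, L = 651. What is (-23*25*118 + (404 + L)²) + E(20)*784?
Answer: 1060855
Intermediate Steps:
(-23*25*118 + (404 + L)²) + E(20)*784 = (-23*25*118 + (404 + 651)²) + 20*784 = (-575*118 + 1055²) + 15680 = (-67850 + 1113025) + 15680 = 1045175 + 15680 = 1060855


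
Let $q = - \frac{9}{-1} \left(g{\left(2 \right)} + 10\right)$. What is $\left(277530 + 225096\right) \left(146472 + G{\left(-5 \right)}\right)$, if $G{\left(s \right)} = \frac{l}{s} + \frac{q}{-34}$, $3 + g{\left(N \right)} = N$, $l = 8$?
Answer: $\frac{6257583876219}{85} \approx 7.3619 \cdot 10^{10}$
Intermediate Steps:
$g{\left(N \right)} = -3 + N$
$q = 81$ ($q = - \frac{9}{-1} \left(\left(-3 + 2\right) + 10\right) = \left(-9\right) \left(-1\right) \left(-1 + 10\right) = 9 \cdot 9 = 81$)
$G{\left(s \right)} = - \frac{81}{34} + \frac{8}{s}$ ($G{\left(s \right)} = \frac{8}{s} + \frac{81}{-34} = \frac{8}{s} + 81 \left(- \frac{1}{34}\right) = \frac{8}{s} - \frac{81}{34} = - \frac{81}{34} + \frac{8}{s}$)
$\left(277530 + 225096\right) \left(146472 + G{\left(-5 \right)}\right) = \left(277530 + 225096\right) \left(146472 - \left(\frac{81}{34} - \frac{8}{-5}\right)\right) = 502626 \left(146472 + \left(- \frac{81}{34} + 8 \left(- \frac{1}{5}\right)\right)\right) = 502626 \left(146472 - \frac{677}{170}\right) = 502626 \cdot \frac{24899563}{170} = \frac{6257583876219}{85}$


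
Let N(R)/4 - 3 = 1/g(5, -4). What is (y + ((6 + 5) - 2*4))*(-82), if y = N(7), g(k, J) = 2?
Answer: -1394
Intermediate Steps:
N(R) = 14 (N(R) = 12 + 4/2 = 12 + 4*(½) = 12 + 2 = 14)
y = 14
(y + ((6 + 5) - 2*4))*(-82) = (14 + ((6 + 5) - 2*4))*(-82) = (14 + (11 - 8))*(-82) = (14 + 3)*(-82) = 17*(-82) = -1394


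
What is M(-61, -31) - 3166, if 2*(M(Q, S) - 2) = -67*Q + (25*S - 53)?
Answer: -3069/2 ≈ -1534.5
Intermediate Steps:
M(Q, S) = -49/2 - 67*Q/2 + 25*S/2 (M(Q, S) = 2 + (-67*Q + (25*S - 53))/2 = 2 + (-67*Q + (-53 + 25*S))/2 = 2 + (-53 - 67*Q + 25*S)/2 = 2 + (-53/2 - 67*Q/2 + 25*S/2) = -49/2 - 67*Q/2 + 25*S/2)
M(-61, -31) - 3166 = (-49/2 - 67/2*(-61) + (25/2)*(-31)) - 3166 = (-49/2 + 4087/2 - 775/2) - 3166 = 3263/2 - 3166 = -3069/2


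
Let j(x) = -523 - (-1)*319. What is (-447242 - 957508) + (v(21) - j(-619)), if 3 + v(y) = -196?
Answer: -1404745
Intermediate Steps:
v(y) = -199 (v(y) = -3 - 196 = -199)
j(x) = -204 (j(x) = -523 - 1*(-319) = -523 + 319 = -204)
(-447242 - 957508) + (v(21) - j(-619)) = (-447242 - 957508) + (-199 - 1*(-204)) = -1404750 + (-199 + 204) = -1404750 + 5 = -1404745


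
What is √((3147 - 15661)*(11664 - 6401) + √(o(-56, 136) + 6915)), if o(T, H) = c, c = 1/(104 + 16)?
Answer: √(-59275063800 + 15*√24894030)/30 ≈ 8115.5*I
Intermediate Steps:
c = 1/120 ≈ 0.0083333
o(T, H) = 1/120
√((3147 - 15661)*(11664 - 6401) + √(o(-56, 136) + 6915)) = √((3147 - 15661)*(11664 - 6401) + √(1/120 + 6915)) = √(-12514*5263 + √(829801/120)) = √(-65861182 + √24894030/60)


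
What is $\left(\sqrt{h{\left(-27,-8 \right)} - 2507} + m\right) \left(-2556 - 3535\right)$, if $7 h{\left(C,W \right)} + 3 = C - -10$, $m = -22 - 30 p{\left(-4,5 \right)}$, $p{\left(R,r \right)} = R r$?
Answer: $-3520598 - \frac{6091 i \sqrt{122983}}{7} \approx -3.5206 \cdot 10^{6} - 3.0515 \cdot 10^{5} i$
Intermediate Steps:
$m = 578$ ($m = -22 - 30 \left(\left(-4\right) 5\right) = -22 - -600 = -22 + 600 = 578$)
$h{\left(C,W \right)} = 1 + \frac{C}{7}$ ($h{\left(C,W \right)} = - \frac{3}{7} + \frac{C - -10}{7} = - \frac{3}{7} + \frac{C + 10}{7} = - \frac{3}{7} + \frac{10 + C}{7} = - \frac{3}{7} + \left(\frac{10}{7} + \frac{C}{7}\right) = 1 + \frac{C}{7}$)
$\left(\sqrt{h{\left(-27,-8 \right)} - 2507} + m\right) \left(-2556 - 3535\right) = \left(\sqrt{\left(1 + \frac{1}{7} \left(-27\right)\right) - 2507} + 578\right) \left(-2556 - 3535\right) = \left(\sqrt{\left(1 - \frac{27}{7}\right) - 2507} + 578\right) \left(-6091\right) = \left(\sqrt{- \frac{20}{7} - 2507} + 578\right) \left(-6091\right) = \left(\sqrt{- \frac{17569}{7}} + 578\right) \left(-6091\right) = \left(\frac{i \sqrt{122983}}{7} + 578\right) \left(-6091\right) = \left(578 + \frac{i \sqrt{122983}}{7}\right) \left(-6091\right) = -3520598 - \frac{6091 i \sqrt{122983}}{7}$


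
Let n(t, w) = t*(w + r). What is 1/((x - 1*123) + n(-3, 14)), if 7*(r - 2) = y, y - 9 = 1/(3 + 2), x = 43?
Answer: -35/4618 ≈ -0.0075790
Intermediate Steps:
y = 46/5 (y = 9 + 1/(3 + 2) = 9 + 1/5 = 9 + ⅕ = 46/5 ≈ 9.2000)
r = 116/35 (r = 2 + (⅐)*(46/5) = 2 + 46/35 = 116/35 ≈ 3.3143)
n(t, w) = t*(116/35 + w) (n(t, w) = t*(w + 116/35) = t*(116/35 + w))
1/((x - 1*123) + n(-3, 14)) = 1/((43 - 1*123) + (1/35)*(-3)*(116 + 35*14)) = 1/((43 - 123) + (1/35)*(-3)*(116 + 490)) = 1/(-80 + (1/35)*(-3)*606) = 1/(-80 - 1818/35) = 1/(-4618/35) = -35/4618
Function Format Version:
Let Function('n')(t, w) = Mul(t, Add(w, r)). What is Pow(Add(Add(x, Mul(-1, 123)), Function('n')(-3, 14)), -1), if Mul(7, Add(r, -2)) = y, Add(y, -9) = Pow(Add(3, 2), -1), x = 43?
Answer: Rational(-35, 4618) ≈ -0.0075790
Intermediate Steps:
y = Rational(46, 5) (y = Add(9, Pow(Add(3, 2), -1)) = Add(9, Pow(5, -1)) = Add(9, Rational(1, 5)) = Rational(46, 5) ≈ 9.2000)
r = Rational(116, 35) (r = Add(2, Mul(Rational(1, 7), Rational(46, 5))) = Add(2, Rational(46, 35)) = Rational(116, 35) ≈ 3.3143)
Function('n')(t, w) = Mul(t, Add(Rational(116, 35), w)) (Function('n')(t, w) = Mul(t, Add(w, Rational(116, 35))) = Mul(t, Add(Rational(116, 35), w)))
Pow(Add(Add(x, Mul(-1, 123)), Function('n')(-3, 14)), -1) = Pow(Add(Add(43, Mul(-1, 123)), Mul(Rational(1, 35), -3, Add(116, Mul(35, 14)))), -1) = Pow(Add(Add(43, -123), Mul(Rational(1, 35), -3, Add(116, 490))), -1) = Pow(Add(-80, Mul(Rational(1, 35), -3, 606)), -1) = Pow(Add(-80, Rational(-1818, 35)), -1) = Pow(Rational(-4618, 35), -1) = Rational(-35, 4618)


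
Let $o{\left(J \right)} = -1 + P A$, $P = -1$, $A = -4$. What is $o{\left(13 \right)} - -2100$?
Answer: $2103$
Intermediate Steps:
$o{\left(J \right)} = 3$ ($o{\left(J \right)} = -1 - -4 = -1 + 4 = 3$)
$o{\left(13 \right)} - -2100 = 3 - -2100 = 3 + 2100 = 2103$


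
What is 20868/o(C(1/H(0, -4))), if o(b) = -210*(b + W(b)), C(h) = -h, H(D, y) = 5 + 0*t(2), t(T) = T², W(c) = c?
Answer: 1739/7 ≈ 248.43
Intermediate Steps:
H(D, y) = 5 (H(D, y) = 5 + 0*2² = 5 + 0*4 = 5 + 0 = 5)
o(b) = -420*b (o(b) = -210*(b + b) = -420*b)
20868/o(C(1/H(0, -4))) = 20868/((-(-420)/5)) = 20868/((-420*(-⅕))) = 20868/84 = 20868*(1/84) = 1739/7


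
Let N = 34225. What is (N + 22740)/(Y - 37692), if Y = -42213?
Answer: -11393/15981 ≈ -0.71291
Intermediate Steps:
(N + 22740)/(Y - 37692) = (34225 + 22740)/(-42213 - 37692) = 56965/(-79905) = 56965*(-1/79905) = -11393/15981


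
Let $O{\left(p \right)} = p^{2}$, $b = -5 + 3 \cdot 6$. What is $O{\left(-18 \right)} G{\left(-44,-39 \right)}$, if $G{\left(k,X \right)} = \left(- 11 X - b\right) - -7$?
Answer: $137052$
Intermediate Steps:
$b = 13$ ($b = -5 + 18 = 13$)
$G{\left(k,X \right)} = -6 - 11 X$ ($G{\left(k,X \right)} = \left(- 11 X - 13\right) - -7 = \left(- 11 X - 13\right) + 7 = \left(-13 - 11 X\right) + 7 = -6 - 11 X$)
$O{\left(-18 \right)} G{\left(-44,-39 \right)} = \left(-18\right)^{2} \left(-6 - -429\right) = 324 \left(-6 + 429\right) = 324 \cdot 423 = 137052$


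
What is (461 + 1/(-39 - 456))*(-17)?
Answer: -3879298/495 ≈ -7837.0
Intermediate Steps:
(461 + 1/(-39 - 456))*(-17) = (461 + 1/(-495))*(-17) = (461 - 1/495)*(-17) = (228194/495)*(-17) = -3879298/495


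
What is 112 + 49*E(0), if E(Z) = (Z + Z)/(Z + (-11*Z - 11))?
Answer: 112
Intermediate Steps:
E(Z) = 2*Z/(-11 - 10*Z) (E(Z) = (2*Z)/(Z + (-11 - 11*Z)) = (2*Z)/(-11 - 10*Z) = 2*Z/(-11 - 10*Z))
112 + 49*E(0) = 112 + 49*(-2*0/(11 + 10*0)) = 112 + 49*(-2*0/(11 + 0)) = 112 + 49*(-2*0/11) = 112 + 49*(-2*0*1/11) = 112 + 49*0 = 112 + 0 = 112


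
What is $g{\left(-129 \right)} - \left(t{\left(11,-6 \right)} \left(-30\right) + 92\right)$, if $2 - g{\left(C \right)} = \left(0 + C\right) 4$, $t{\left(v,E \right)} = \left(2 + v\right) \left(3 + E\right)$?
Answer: $-744$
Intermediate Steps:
$g{\left(C \right)} = 2 - 4 C$ ($g{\left(C \right)} = 2 - \left(0 + C\right) 4 = 2 - C 4 = 2 - 4 C$)
$g{\left(-129 \right)} - \left(t{\left(11,-6 \right)} \left(-30\right) + 92\right) = \left(2 - -516\right) - \left(\left(6 + 2 \left(-6\right) + 3 \cdot 11 - 66\right) \left(-30\right) + 92\right) = \left(2 + 516\right) - \left(\left(6 - 12 + 33 - 66\right) \left(-30\right) + 92\right) = 518 - \left(\left(-39\right) \left(-30\right) + 92\right) = 518 - \left(1170 + 92\right) = 518 - 1262 = -744$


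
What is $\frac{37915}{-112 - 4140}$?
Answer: $- \frac{37915}{4252} \approx -8.917$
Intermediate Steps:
$\frac{37915}{-112 - 4140} = \frac{37915}{-4252} = 37915 \left(- \frac{1}{4252}\right) = - \frac{37915}{4252}$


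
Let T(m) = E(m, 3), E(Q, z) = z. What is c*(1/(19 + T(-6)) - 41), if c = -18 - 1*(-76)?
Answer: -26129/11 ≈ -2375.4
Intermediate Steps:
T(m) = 3
c = 58 (c = -18 + 76 = 58)
c*(1/(19 + T(-6)) - 41) = 58*(1/(19 + 3) - 41) = 58*(1/22 - 41) = 58*(-901/22) = -26129/11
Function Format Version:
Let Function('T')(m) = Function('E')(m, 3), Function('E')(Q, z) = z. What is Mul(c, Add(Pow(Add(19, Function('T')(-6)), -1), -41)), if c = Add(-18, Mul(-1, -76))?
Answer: Rational(-26129, 11) ≈ -2375.4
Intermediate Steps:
Function('T')(m) = 3
c = 58 (c = Add(-18, 76) = 58)
Mul(c, Add(Pow(Add(19, Function('T')(-6)), -1), -41)) = Mul(58, Add(Pow(Add(19, 3), -1), -41)) = Mul(58, Add(Pow(22, -1), -41)) = Mul(58, Add(Rational(1, 22), -41)) = Mul(58, Rational(-901, 22)) = Rational(-26129, 11)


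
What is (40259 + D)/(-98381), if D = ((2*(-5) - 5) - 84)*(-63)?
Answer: -46496/98381 ≈ -0.47261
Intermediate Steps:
D = 6237 (D = ((-10 - 5) - 84)*(-63) = (-15 - 84)*(-63) = -99*(-63) = 6237)
(40259 + D)/(-98381) = (40259 + 6237)/(-98381) = 46496*(-1/98381) = -46496/98381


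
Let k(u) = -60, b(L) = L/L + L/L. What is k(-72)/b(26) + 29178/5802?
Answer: -24147/967 ≈ -24.971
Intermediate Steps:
b(L) = 2 (b(L) = 1 + 1 = 2)
k(-72)/b(26) + 29178/5802 = -60/2 + 29178/5802 = -60*½ + 29178*(1/5802) = -30 + 4863/967 = -24147/967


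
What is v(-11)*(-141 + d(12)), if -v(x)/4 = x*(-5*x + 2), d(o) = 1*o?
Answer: -323532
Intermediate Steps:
d(o) = o
v(x) = -4*x*(2 - 5*x) (v(x) = -4*x*(-5*x + 2) = -4*x*(2 - 5*x))
v(-11)*(-141 + d(12)) = (4*(-11)*(-2 + 5*(-11)))*(-141 + 12) = (4*(-11)*(-2 - 55))*(-129) = (4*(-11)*(-57))*(-129) = 2508*(-129) = -323532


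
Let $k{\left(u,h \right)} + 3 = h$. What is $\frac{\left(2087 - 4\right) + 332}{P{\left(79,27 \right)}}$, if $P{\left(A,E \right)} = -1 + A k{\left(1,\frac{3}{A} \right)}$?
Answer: $- \frac{483}{47} \approx -10.277$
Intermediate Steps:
$k{\left(u,h \right)} = -3 + h$
$P{\left(A,E \right)} = -1 + A \left(-3 + \frac{3}{A}\right)$
$\frac{\left(2087 - 4\right) + 332}{P{\left(79,27 \right)}} = \frac{\left(2087 - 4\right) + 332}{2 - 237} = \frac{2083 + 332}{2 - 237} = \frac{2415}{-235} = 2415 \left(- \frac{1}{235}\right) = - \frac{483}{47}$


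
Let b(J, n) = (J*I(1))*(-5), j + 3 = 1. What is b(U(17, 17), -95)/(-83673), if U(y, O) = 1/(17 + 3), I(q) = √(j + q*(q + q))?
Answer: 0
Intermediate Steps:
j = -2 (j = -3 + 1 = -2)
I(q) = √(-2 + 2*q²) (I(q) = √(-2 + q*(q + q)) = √(-2 + q*(2*q)) = √(-2 + 2*q²))
U(y, O) = 1/20
b(J, n) = 0 (b(J, n) = (J*√(-2 + 2*1²))*(-5) = (J*√(-2 + 2*1))*(-5) = (J*√(-2 + 2))*(-5) = (J*√0)*(-5) = (J*0)*(-5) = 0*(-5) = 0)
b(U(17, 17), -95)/(-83673) = 0/(-83673) = 0*(-1/83673) = 0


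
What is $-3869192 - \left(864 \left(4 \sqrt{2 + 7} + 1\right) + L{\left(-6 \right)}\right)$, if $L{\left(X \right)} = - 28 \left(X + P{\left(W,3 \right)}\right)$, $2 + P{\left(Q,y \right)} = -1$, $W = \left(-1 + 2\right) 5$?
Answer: $-3880676$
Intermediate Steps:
$W = 5$ ($W = 1 \cdot 5 = 5$)
$P{\left(Q,y \right)} = -3$ ($P{\left(Q,y \right)} = -2 - 1 = -3$)
$L{\left(X \right)} = 84 - 28 X$ ($L{\left(X \right)} = - 28 \left(X - 3\right) = - 28 \left(-3 + X\right) = 84 - 28 X$)
$-3869192 - \left(864 \left(4 \sqrt{2 + 7} + 1\right) + L{\left(-6 \right)}\right) = -3869192 - \left(864 \left(4 \sqrt{2 + 7} + 1\right) + \left(84 - -168\right)\right) = -3869192 - \left(864 \left(4 \sqrt{9} + 1\right) + \left(84 + 168\right)\right) = -3869192 - \left(864 \left(4 \cdot 3 + 1\right) + 252\right) = -3869192 - \left(864 \left(12 + 1\right) + 252\right) = -3869192 - \left(864 \cdot 13 + 252\right) = -3869192 - \left(11232 + 252\right) = -3869192 - 11484 = -3880676$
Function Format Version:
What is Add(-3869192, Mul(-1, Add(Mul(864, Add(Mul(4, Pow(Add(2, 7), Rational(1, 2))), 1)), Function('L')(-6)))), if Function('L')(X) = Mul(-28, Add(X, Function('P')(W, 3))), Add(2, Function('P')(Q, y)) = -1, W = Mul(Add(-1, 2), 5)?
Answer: -3880676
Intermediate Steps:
W = 5 (W = Mul(1, 5) = 5)
Function('P')(Q, y) = -3 (Function('P')(Q, y) = Add(-2, -1) = -3)
Function('L')(X) = Add(84, Mul(-28, X)) (Function('L')(X) = Mul(-28, Add(X, -3)) = Mul(-28, Add(-3, X)) = Add(84, Mul(-28, X)))
Add(-3869192, Mul(-1, Add(Mul(864, Add(Mul(4, Pow(Add(2, 7), Rational(1, 2))), 1)), Function('L')(-6)))) = Add(-3869192, Mul(-1, Add(Mul(864, Add(Mul(4, Pow(Add(2, 7), Rational(1, 2))), 1)), Add(84, Mul(-28, -6))))) = Add(-3869192, Mul(-1, Add(Mul(864, Add(Mul(4, Pow(9, Rational(1, 2))), 1)), Add(84, 168)))) = Add(-3869192, Mul(-1, Add(Mul(864, Add(Mul(4, 3), 1)), 252))) = Add(-3869192, Mul(-1, Add(Mul(864, Add(12, 1)), 252))) = Add(-3869192, Mul(-1, Add(Mul(864, 13), 252))) = Add(-3869192, Mul(-1, Add(11232, 252))) = Add(-3869192, Mul(-1, 11484)) = Add(-3869192, -11484) = -3880676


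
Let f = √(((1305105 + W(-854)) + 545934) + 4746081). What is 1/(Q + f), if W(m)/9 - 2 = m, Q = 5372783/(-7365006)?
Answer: 39570579031698/357433680971907815183 + 108486626760072*√1647363/357433680971907815183 ≈ 0.00038967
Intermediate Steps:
Q = -5372783/7365006 (Q = 5372783*(-1/7365006) = -5372783/7365006 ≈ -0.72950)
W(m) = 18 + 9*m
f = 2*√1647363 (f = √(((1305105 + (18 + 9*(-854))) + 545934) + 4746081) = √(((1305105 + (18 - 7686)) + 545934) + 4746081) = √(((1305105 - 7668) + 545934) + 4746081) = √((1297437 + 545934) + 4746081) = √(1843371 + 4746081) = √6589452 = 2*√1647363 ≈ 2567.0)
1/(Q + f) = 1/(-5372783/7365006 + 2*√1647363)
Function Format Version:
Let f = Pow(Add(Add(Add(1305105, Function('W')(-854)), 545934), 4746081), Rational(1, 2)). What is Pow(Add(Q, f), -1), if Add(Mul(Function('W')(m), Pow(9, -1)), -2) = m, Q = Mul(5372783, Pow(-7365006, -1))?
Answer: Add(Rational(39570579031698, 357433680971907815183), Mul(Rational(108486626760072, 357433680971907815183), Pow(1647363, Rational(1, 2)))) ≈ 0.00038967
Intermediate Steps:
Q = Rational(-5372783, 7365006) (Q = Mul(5372783, Rational(-1, 7365006)) = Rational(-5372783, 7365006) ≈ -0.72950)
Function('W')(m) = Add(18, Mul(9, m))
f = Mul(2, Pow(1647363, Rational(1, 2))) (f = Pow(Add(Add(Add(1305105, Add(18, Mul(9, -854))), 545934), 4746081), Rational(1, 2)) = Pow(Add(Add(Add(1305105, Add(18, -7686)), 545934), 4746081), Rational(1, 2)) = Pow(Add(Add(Add(1305105, -7668), 545934), 4746081), Rational(1, 2)) = Pow(Add(Add(1297437, 545934), 4746081), Rational(1, 2)) = Pow(Add(1843371, 4746081), Rational(1, 2)) = Pow(6589452, Rational(1, 2)) = Mul(2, Pow(1647363, Rational(1, 2))) ≈ 2567.0)
Pow(Add(Q, f), -1) = Pow(Add(Rational(-5372783, 7365006), Mul(2, Pow(1647363, Rational(1, 2)))), -1)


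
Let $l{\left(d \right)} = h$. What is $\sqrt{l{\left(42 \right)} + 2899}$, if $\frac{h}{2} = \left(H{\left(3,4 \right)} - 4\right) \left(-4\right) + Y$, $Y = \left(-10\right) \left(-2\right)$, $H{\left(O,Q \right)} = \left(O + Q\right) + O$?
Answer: $7 \sqrt{59} \approx 53.768$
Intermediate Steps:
$H{\left(O,Q \right)} = Q + 2 O$
$Y = 20$
$h = -8$ ($h = 2 \left(\left(\left(4 + 2 \cdot 3\right) - 4\right) \left(-4\right) + 20\right) = 2 \left(\left(\left(4 + 6\right) - 4\right) \left(-4\right) + 20\right) = 2 \left(\left(10 - 4\right) \left(-4\right) + 20\right) = 2 \left(6 \left(-4\right) + 20\right) = 2 \left(-24 + 20\right) = 2 \left(-4\right) = -8$)
$l{\left(d \right)} = -8$
$\sqrt{l{\left(42 \right)} + 2899} = \sqrt{-8 + 2899} = \sqrt{2891} = 7 \sqrt{59}$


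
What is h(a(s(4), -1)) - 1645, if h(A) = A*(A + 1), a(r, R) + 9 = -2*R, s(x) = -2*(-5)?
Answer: -1603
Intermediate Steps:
s(x) = 10
a(r, R) = -9 - 2*R
h(A) = A*(1 + A)
h(a(s(4), -1)) - 1645 = (-9 - 2*(-1))*(1 + (-9 - 2*(-1))) - 1645 = (-9 + 2)*(1 + (-9 + 2)) - 1645 = -7*(1 - 7) - 1645 = -7*(-6) - 1645 = 42 - 1645 = -1603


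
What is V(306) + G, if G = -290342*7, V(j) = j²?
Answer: -1938758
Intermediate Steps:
G = -2032394
V(306) + G = 306² - 2032394 = 93636 - 2032394 = -1938758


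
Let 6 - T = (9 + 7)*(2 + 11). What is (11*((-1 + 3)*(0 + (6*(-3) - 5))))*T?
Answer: 102212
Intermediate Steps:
T = -202 (T = 6 - (9 + 7)*(2 + 11) = 6 - 16*13 = 6 - 1*208 = 6 - 208 = -202)
(11*((-1 + 3)*(0 + (6*(-3) - 5))))*T = (11*((-1 + 3)*(0 + (6*(-3) - 5))))*(-202) = (11*(2*(0 + (-18 - 5))))*(-202) = (11*(2*(0 - 23)))*(-202) = (11*(2*(-23)))*(-202) = (11*(-46))*(-202) = -506*(-202) = 102212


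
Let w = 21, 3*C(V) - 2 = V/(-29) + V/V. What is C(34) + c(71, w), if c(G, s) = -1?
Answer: -34/87 ≈ -0.39080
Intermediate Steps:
C(V) = 1 - V/87 (C(V) = ⅔ + (V/(-29) + V/V)/3 = ⅔ + (V*(-1/29) + 1)/3 = ⅔ + (-V/29 + 1)/3 = ⅔ + (1 - V/29)/3 = ⅔ + (⅓ - V/87) = 1 - V/87)
C(34) + c(71, w) = (1 - 1/87*34) - 1 = (1 - 34/87) - 1 = 53/87 - 1 = -34/87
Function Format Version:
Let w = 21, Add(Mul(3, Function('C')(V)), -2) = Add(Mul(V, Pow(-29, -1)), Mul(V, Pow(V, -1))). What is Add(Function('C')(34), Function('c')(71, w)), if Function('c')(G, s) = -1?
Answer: Rational(-34, 87) ≈ -0.39080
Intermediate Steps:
Function('C')(V) = Add(1, Mul(Rational(-1, 87), V)) (Function('C')(V) = Add(Rational(2, 3), Mul(Rational(1, 3), Add(Mul(V, Pow(-29, -1)), Mul(V, Pow(V, -1))))) = Add(Rational(2, 3), Mul(Rational(1, 3), Add(Mul(V, Rational(-1, 29)), 1))) = Add(Rational(2, 3), Mul(Rational(1, 3), Add(Mul(Rational(-1, 29), V), 1))) = Add(Rational(2, 3), Mul(Rational(1, 3), Add(1, Mul(Rational(-1, 29), V)))) = Add(Rational(2, 3), Add(Rational(1, 3), Mul(Rational(-1, 87), V))) = Add(1, Mul(Rational(-1, 87), V)))
Add(Function('C')(34), Function('c')(71, w)) = Add(Add(1, Mul(Rational(-1, 87), 34)), -1) = Add(Add(1, Rational(-34, 87)), -1) = Add(Rational(53, 87), -1) = Rational(-34, 87)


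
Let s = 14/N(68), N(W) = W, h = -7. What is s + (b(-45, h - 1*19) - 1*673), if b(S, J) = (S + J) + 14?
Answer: -24813/34 ≈ -729.79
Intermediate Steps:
b(S, J) = 14 + J + S (b(S, J) = (J + S) + 14 = 14 + J + S)
s = 7/34 (s = 14/68 = 14*(1/68) = 7/34 ≈ 0.20588)
s + (b(-45, h - 1*19) - 1*673) = 7/34 + ((14 + (-7 - 1*19) - 45) - 1*673) = 7/34 + ((14 + (-7 - 19) - 45) - 673) = 7/34 + ((14 - 26 - 45) - 673) = 7/34 + (-57 - 673) = 7/34 - 730 = -24813/34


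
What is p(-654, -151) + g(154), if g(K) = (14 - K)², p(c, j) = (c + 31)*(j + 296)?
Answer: -70735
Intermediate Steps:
p(c, j) = (31 + c)*(296 + j)
p(-654, -151) + g(154) = (9176 + 31*(-151) + 296*(-654) - 654*(-151)) + (-14 + 154)² = (9176 - 4681 - 193584 + 98754) + 140² = -90335 + 19600 = -70735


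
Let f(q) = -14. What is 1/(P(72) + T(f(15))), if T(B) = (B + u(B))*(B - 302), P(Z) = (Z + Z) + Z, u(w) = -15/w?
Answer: 7/30110 ≈ 0.00023248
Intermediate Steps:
P(Z) = 3*Z (P(Z) = 2*Z + Z = 3*Z)
T(B) = (-302 + B)*(B - 15/B) (T(B) = (B - 15/B)*(B - 302) = (B - 15/B)*(-302 + B) = (-302 + B)*(B - 15/B))
1/(P(72) + T(f(15))) = 1/(3*72 + (-15 + (-14)**2 - 302*(-14) + 4530/(-14))) = 1/(216 + (-15 + 196 + 4228 + 4530*(-1/14))) = 1/(216 + (-15 + 196 + 4228 - 2265/7)) = 1/(216 + 28598/7) = 1/(30110/7) = 7/30110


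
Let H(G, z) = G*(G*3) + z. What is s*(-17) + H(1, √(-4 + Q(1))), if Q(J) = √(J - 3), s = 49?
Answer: -830 + √(-4 + I*√2) ≈ -829.65 + 2.0301*I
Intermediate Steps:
Q(J) = √(-3 + J)
H(G, z) = z + 3*G² (H(G, z) = G*(3*G) + z = 3*G² + z = z + 3*G²)
s*(-17) + H(1, √(-4 + Q(1))) = 49*(-17) + (√(-4 + √(-3 + 1)) + 3*1²) = -833 + (√(-4 + √(-2)) + 3*1) = -833 + (√(-4 + I*√2) + 3) = -833 + (3 + √(-4 + I*√2)) = -830 + √(-4 + I*√2)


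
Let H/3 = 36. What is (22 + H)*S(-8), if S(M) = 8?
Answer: 1040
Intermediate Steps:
H = 108 (H = 3*36 = 108)
(22 + H)*S(-8) = (22 + 108)*8 = 130*8 = 1040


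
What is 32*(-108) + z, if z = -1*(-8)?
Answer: -3448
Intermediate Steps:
z = 8
32*(-108) + z = 32*(-108) + 8 = -3456 + 8 = -3448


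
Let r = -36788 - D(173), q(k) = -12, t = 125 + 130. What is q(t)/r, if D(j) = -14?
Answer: 2/6129 ≈ 0.00032632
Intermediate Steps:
t = 255
r = -36774 (r = -36788 - 1*(-14) = -36788 + 14 = -36774)
q(t)/r = -12/(-36774) = -12*(-1/36774) = 2/6129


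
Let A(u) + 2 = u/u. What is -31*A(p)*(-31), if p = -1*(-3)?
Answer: -961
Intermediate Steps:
p = 3
A(u) = -1 (A(u) = -2 + u/u = -2 + 1 = -1)
-31*A(p)*(-31) = -31*(-1)*(-31) = 31*(-31) = -961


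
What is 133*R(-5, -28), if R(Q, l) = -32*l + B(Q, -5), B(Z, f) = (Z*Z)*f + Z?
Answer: 101878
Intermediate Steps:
B(Z, f) = Z + f*Z² (B(Z, f) = Z²*f + Z = f*Z² + Z = Z + f*Z²)
R(Q, l) = -32*l + Q*(1 - 5*Q) (R(Q, l) = -32*l + Q*(1 + Q*(-5)) = -32*l + Q*(1 - 5*Q))
133*R(-5, -28) = 133*(-32*(-28) - 5*(1 - 5*(-5))) = 133*(896 - 5*(1 + 25)) = 133*(896 - 5*26) = 133*(896 - 130) = 133*766 = 101878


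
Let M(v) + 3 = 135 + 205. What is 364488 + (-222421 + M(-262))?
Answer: 142404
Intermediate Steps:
M(v) = 337 (M(v) = -3 + (135 + 205) = -3 + 340 = 337)
364488 + (-222421 + M(-262)) = 364488 + (-222421 + 337) = 364488 - 222084 = 142404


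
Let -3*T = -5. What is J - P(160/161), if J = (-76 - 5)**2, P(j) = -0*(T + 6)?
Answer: 6561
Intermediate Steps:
T = 5/3 (T = -1/3*(-5) = 5/3 ≈ 1.6667)
P(j) = 0 (P(j) = -0*(5/3 + 6) = -0*23/3 = -7*0 = 0)
J = 6561 (J = (-81)**2 = 6561)
J - P(160/161) = 6561 - 1*0 = 6561 + 0 = 6561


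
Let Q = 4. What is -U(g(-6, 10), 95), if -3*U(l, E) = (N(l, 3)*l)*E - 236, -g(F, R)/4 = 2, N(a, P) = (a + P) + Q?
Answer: 524/3 ≈ 174.67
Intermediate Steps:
N(a, P) = 4 + P + a (N(a, P) = (a + P) + 4 = (P + a) + 4 = 4 + P + a)
g(F, R) = -8 (g(F, R) = -4*2 = -8)
U(l, E) = 236/3 - E*l*(7 + l)/3 (U(l, E) = -(((4 + 3 + l)*l)*E - 236)/3 = -(((7 + l)*l)*E - 236)/3 = -((l*(7 + l))*E - 236)/3 = -(E*l*(7 + l) - 236)/3 = -(-236 + E*l*(7 + l))/3 = 236/3 - E*l*(7 + l)/3)
-U(g(-6, 10), 95) = -(236/3 - ⅓*95*(-8)*(7 - 8)) = -(236/3 - ⅓*95*(-8)*(-1)) = -(236/3 - 760/3) = -1*(-524/3) = 524/3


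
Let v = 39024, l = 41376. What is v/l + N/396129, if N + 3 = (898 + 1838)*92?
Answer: 179675345/113821066 ≈ 1.5786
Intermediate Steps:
N = 251709 (N = -3 + (898 + 1838)*92 = -3 + 2736*92 = -3 + 251712 = 251709)
v/l + N/396129 = 39024/41376 + 251709/396129 = 39024*(1/41376) + 251709*(1/396129) = 813/862 + 83903/132043 = 179675345/113821066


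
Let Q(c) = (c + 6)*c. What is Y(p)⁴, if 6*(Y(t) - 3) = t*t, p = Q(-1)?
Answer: 3418801/1296 ≈ 2638.0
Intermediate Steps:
Q(c) = c*(6 + c) (Q(c) = (6 + c)*c = c*(6 + c))
p = -5 (p = -(6 - 1) = -1*5 = -5)
Y(t) = 3 + t²/6 (Y(t) = 3 + (t*t)/6 = 3 + t²/6)
Y(p)⁴ = (3 + (⅙)*(-5)²)⁴ = (3 + (⅙)*25)⁴ = (3 + 25/6)⁴ = (43/6)⁴ = 3418801/1296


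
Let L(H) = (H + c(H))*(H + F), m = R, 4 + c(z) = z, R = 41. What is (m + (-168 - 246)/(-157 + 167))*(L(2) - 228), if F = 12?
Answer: 456/5 ≈ 91.200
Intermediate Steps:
c(z) = -4 + z
m = 41
L(H) = (-4 + 2*H)*(12 + H) (L(H) = (H + (-4 + H))*(H + 12) = (-4 + 2*H)*(12 + H))
(m + (-168 - 246)/(-157 + 167))*(L(2) - 228) = (41 + (-168 - 246)/(-157 + 167))*((-48 + 2*2² + 20*2) - 228) = (41 - 414/10)*((-48 + 2*4 + 40) - 228) = (41 - 414*⅒)*((-48 + 8 + 40) - 228) = (41 - 207/5)*(0 - 228) = -⅖*(-228) = 456/5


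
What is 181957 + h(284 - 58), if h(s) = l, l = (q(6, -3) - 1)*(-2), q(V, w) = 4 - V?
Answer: 181963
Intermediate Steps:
l = 6 (l = ((4 - 1*6) - 1)*(-2) = ((4 - 6) - 1)*(-2) = (-2 - 1)*(-2) = -3*(-2) = 6)
h(s) = 6
181957 + h(284 - 58) = 181957 + 6 = 181963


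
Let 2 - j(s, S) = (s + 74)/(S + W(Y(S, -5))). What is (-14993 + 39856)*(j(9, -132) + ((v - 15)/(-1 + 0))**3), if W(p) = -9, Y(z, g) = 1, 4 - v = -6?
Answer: 9516710/3 ≈ 3.1722e+6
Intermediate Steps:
v = 10 (v = 4 - 1*(-6) = 4 + 6 = 10)
j(s, S) = 2 - (74 + s)/(-9 + S) (j(s, S) = 2 - (s + 74)/(S - 9) = 2 - (74 + s)/(-9 + S))
(-14993 + 39856)*(j(9, -132) + ((v - 15)/(-1 + 0))**3) = (-14993 + 39856)*((-92 - 1*9 + 2*(-132))/(-9 - 132) + ((10 - 15)/(-1 + 0))**3) = 24863*((-92 - 9 - 264)/(-141) + (-5/(-1))**3) = 24863*(-1/141*(-365) + (-5*(-1))**3) = 24863*(365/141 + 5**3) = 24863*(365/141 + 125) = 24863*(17990/141) = 9516710/3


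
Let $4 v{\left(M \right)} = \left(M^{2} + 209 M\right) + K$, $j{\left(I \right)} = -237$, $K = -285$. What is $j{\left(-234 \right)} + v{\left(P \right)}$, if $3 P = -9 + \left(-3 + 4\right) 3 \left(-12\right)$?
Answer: $- \frac{4143}{4} \approx -1035.8$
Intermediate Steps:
$P = -15$ ($P = \frac{-9 + \left(-3 + 4\right) 3 \left(-12\right)}{3} = \frac{-9 + 1 \cdot 3 \left(-12\right)}{3} = \frac{-9 + 3 \left(-12\right)}{3} = \frac{-9 - 36}{3} = \frac{1}{3} \left(-45\right) = -15$)
$v{\left(M \right)} = - \frac{285}{4} + \frac{M^{2}}{4} + \frac{209 M}{4}$ ($v{\left(M \right)} = \frac{\left(M^{2} + 209 M\right) - 285}{4} = \frac{-285 + M^{2} + 209 M}{4} = - \frac{285}{4} + \frac{M^{2}}{4} + \frac{209 M}{4}$)
$j{\left(-234 \right)} + v{\left(P \right)} = -237 + \left(- \frac{285}{4} + \frac{\left(-15\right)^{2}}{4} + \frac{209}{4} \left(-15\right)\right) = -237 - \frac{3195}{4} = - \frac{4143}{4}$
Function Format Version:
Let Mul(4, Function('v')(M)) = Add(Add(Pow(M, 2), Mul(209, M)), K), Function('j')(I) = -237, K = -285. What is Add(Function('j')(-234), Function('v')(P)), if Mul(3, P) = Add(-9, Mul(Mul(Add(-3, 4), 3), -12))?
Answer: Rational(-4143, 4) ≈ -1035.8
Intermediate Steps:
P = -15 (P = Mul(Rational(1, 3), Add(-9, Mul(Mul(Add(-3, 4), 3), -12))) = Mul(Rational(1, 3), Add(-9, Mul(Mul(1, 3), -12))) = Mul(Rational(1, 3), Add(-9, Mul(3, -12))) = Mul(Rational(1, 3), Add(-9, -36)) = Mul(Rational(1, 3), -45) = -15)
Function('v')(M) = Add(Rational(-285, 4), Mul(Rational(1, 4), Pow(M, 2)), Mul(Rational(209, 4), M)) (Function('v')(M) = Mul(Rational(1, 4), Add(Add(Pow(M, 2), Mul(209, M)), -285)) = Mul(Rational(1, 4), Add(-285, Pow(M, 2), Mul(209, M))) = Add(Rational(-285, 4), Mul(Rational(1, 4), Pow(M, 2)), Mul(Rational(209, 4), M)))
Add(Function('j')(-234), Function('v')(P)) = Add(-237, Add(Rational(-285, 4), Mul(Rational(1, 4), Pow(-15, 2)), Mul(Rational(209, 4), -15))) = Add(-237, Add(Rational(-285, 4), Mul(Rational(1, 4), 225), Rational(-3135, 4))) = Add(-237, Add(Rational(-285, 4), Rational(225, 4), Rational(-3135, 4))) = Add(-237, Rational(-3195, 4)) = Rational(-4143, 4)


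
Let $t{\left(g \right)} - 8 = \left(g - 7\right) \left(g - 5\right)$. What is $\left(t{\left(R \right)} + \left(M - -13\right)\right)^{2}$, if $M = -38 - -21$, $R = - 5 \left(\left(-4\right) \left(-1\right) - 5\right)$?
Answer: $16$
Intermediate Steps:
$R = 5$ ($R = - 5 \left(4 - 5\right) = \left(-5\right) \left(-1\right) = 5$)
$t{\left(g \right)} = 8 + \left(-7 + g\right) \left(-5 + g\right)$ ($t{\left(g \right)} = 8 + \left(g - 7\right) \left(g - 5\right) = 8 + \left(-7 + g\right) \left(-5 + g\right)$)
$M = -17$ ($M = -38 + 21 = -17$)
$\left(t{\left(R \right)} + \left(M - -13\right)\right)^{2} = \left(\left(43 + 5^{2} - 60\right) - 4\right)^{2} = \left(\left(43 + 25 - 60\right) + \left(-17 + 13\right)\right)^{2} = \left(8 - 4\right)^{2} = 4^{2} = 16$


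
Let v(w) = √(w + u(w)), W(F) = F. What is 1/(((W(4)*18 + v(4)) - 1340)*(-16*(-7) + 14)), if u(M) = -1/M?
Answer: -2536/405170703 - √15/405170703 ≈ -6.2687e-6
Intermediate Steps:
v(w) = √(w - 1/w)
1/(((W(4)*18 + v(4)) - 1340)*(-16*(-7) + 14)) = 1/(((4*18 + √(4 - 1/4)) - 1340)*(-16*(-7) + 14)) = 1/(((72 + √(4 - 1*¼)) - 1340)*(112 + 14)) = 1/(((72 + √(4 - ¼)) - 1340)*126) = 1/(((72 + √(15/4)) - 1340)*126) = 1/(((72 + √15/2) - 1340)*126) = 1/((-1268 + √15/2)*126) = 1/(-159768 + 63*√15)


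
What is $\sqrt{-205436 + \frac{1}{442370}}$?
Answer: $\frac{i \sqrt{40202020834626030}}{442370} \approx 453.25 i$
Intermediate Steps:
$\sqrt{-205436 + \frac{1}{442370}} = \sqrt{- \frac{90878723319}{442370}} = \frac{i \sqrt{40202020834626030}}{442370}$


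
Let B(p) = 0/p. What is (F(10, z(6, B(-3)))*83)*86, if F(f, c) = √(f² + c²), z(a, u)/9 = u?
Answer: 71380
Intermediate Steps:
B(p) = 0
z(a, u) = 9*u
F(f, c) = √(c² + f²)
(F(10, z(6, B(-3)))*83)*86 = (√((9*0)² + 10²)*83)*86 = (√(0² + 100)*83)*86 = (√(0 + 100)*83)*86 = (√100*83)*86 = (10*83)*86 = 830*86 = 71380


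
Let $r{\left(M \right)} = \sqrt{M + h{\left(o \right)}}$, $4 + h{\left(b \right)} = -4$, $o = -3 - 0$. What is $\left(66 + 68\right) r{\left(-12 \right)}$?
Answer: $268 i \sqrt{5} \approx 599.27 i$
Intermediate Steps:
$o = -3$ ($o = -3 + 0 = -3$)
$h{\left(b \right)} = -8$ ($h{\left(b \right)} = -4 - 4 = -8$)
$r{\left(M \right)} = \sqrt{-8 + M}$ ($r{\left(M \right)} = \sqrt{M - 8} = \sqrt{-8 + M}$)
$\left(66 + 68\right) r{\left(-12 \right)} = \left(66 + 68\right) \sqrt{-8 - 12} = 134 \sqrt{-20} = 134 \cdot 2 i \sqrt{5} = 268 i \sqrt{5}$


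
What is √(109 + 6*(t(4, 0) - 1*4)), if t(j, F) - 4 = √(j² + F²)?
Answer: √133 ≈ 11.533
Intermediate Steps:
t(j, F) = 4 + √(F² + j²) (t(j, F) = 4 + √(j² + F²) = 4 + √(F² + j²))
√(109 + 6*(t(4, 0) - 1*4)) = √(109 + 6*((4 + √(0² + 4²)) - 1*4)) = √(109 + 6*((4 + √(0 + 16)) - 4)) = √(109 + 6*((4 + √16) - 4)) = √(109 + 6*((4 + 4) - 4)) = √(109 + 6*(8 - 4)) = √(109 + 6*4) = √(109 + 24) = √133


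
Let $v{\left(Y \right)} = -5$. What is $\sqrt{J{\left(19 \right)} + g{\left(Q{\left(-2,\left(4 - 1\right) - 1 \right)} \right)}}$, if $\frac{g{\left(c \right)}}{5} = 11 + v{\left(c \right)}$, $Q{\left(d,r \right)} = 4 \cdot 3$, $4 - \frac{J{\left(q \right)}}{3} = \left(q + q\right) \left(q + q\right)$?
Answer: $i \sqrt{4290} \approx 65.498 i$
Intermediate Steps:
$J{\left(q \right)} = 12 - 12 q^{2}$ ($J{\left(q \right)} = 12 - 3 \left(q + q\right) \left(q + q\right) = 12 - 3 \cdot 2 q 2 q = 12 - 3 \cdot 4 q^{2} = 12 - 12 q^{2}$)
$Q{\left(d,r \right)} = 12$
$g{\left(c \right)} = 30$ ($g{\left(c \right)} = 5 \left(11 - 5\right) = 5 \cdot 6 = 30$)
$\sqrt{J{\left(19 \right)} + g{\left(Q{\left(-2,\left(4 - 1\right) - 1 \right)} \right)}} = \sqrt{\left(12 - 12 \cdot 19^{2}\right) + 30} = \sqrt{\left(12 - 4332\right) + 30} = \sqrt{-4320 + 30} = \sqrt{-4290} = i \sqrt{4290}$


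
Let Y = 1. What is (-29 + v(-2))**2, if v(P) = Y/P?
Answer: 3481/4 ≈ 870.25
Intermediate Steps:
v(P) = 1/P
(-29 + v(-2))**2 = (-29 + 1/(-2))**2 = (-29 - 1/2)**2 = (-59/2)**2 = 3481/4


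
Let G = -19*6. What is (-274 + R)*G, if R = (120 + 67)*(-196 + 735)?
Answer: -11459166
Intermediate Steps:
G = -114
R = 100793 (R = 187*539 = 100793)
(-274 + R)*G = (-274 + 100793)*(-114) = 100519*(-114) = -11459166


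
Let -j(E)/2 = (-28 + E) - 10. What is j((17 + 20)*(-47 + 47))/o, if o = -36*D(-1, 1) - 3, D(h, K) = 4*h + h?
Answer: 76/177 ≈ 0.42938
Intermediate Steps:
j(E) = 76 - 2*E (j(E) = -2*((-28 + E) - 10) = -2*(-38 + E) = 76 - 2*E)
D(h, K) = 5*h
o = 177 (o = -180*(-1) - 3 = -36*(-5) - 3 = 180 - 3 = 177)
j((17 + 20)*(-47 + 47))/o = (76 - 2*(17 + 20)*(-47 + 47))/177 = (76 - 74*0)*(1/177) = (76 - 2*0)*(1/177) = (76 + 0)*(1/177) = 76*(1/177) = 76/177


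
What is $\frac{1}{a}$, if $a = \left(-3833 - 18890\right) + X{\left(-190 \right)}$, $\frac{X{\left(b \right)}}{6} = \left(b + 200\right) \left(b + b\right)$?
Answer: $- \frac{1}{45523} \approx -2.1967 \cdot 10^{-5}$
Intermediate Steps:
$X{\left(b \right)} = 12 b \left(200 + b\right)$ ($X{\left(b \right)} = 6 \left(b + 200\right) \left(b + b\right) = 6 \left(200 + b\right) 2 b = 6 \cdot 2 b \left(200 + b\right) = 12 b \left(200 + b\right)$)
$a = -45523$ ($a = \left(-3833 - 18890\right) + 12 \left(-190\right) \left(200 - 190\right) = \left(-3833 - 18890\right) + 12 \left(-190\right) 10 = -22723 - 22800 = -45523$)
$\frac{1}{a} = \frac{1}{-45523} = - \frac{1}{45523}$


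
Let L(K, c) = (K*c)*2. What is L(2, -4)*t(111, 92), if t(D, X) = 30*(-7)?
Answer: 3360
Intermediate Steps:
t(D, X) = -210
L(K, c) = 2*K*c
L(2, -4)*t(111, 92) = (2*2*(-4))*(-210) = -16*(-210) = 3360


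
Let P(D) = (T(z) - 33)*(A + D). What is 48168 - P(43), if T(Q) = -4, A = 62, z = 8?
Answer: 52053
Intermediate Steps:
P(D) = -2294 - 37*D (P(D) = (-4 - 33)*(62 + D) = -37*(62 + D) = -2294 - 37*D)
48168 - P(43) = 48168 - (-2294 - 37*43) = 48168 - (-2294 - 1591) = 48168 - 1*(-3885) = 48168 + 3885 = 52053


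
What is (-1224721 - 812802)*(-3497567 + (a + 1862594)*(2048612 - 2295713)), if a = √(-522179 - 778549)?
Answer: 937774723584301403 + 1006947941646*I*√325182 ≈ 9.3777e+17 + 5.7421e+14*I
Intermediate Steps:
a = 2*I*√325182 (a = √(-1300728) = 2*I*√325182 ≈ 1140.5*I)
(-1224721 - 812802)*(-3497567 + (a + 1862594)*(2048612 - 2295713)) = (-1224721 - 812802)*(-3497567 + (2*I*√325182 + 1862594)*(2048612 - 2295713)) = -2037523*(-3497567 + (1862594 + 2*I*√325182)*(-247101)) = -2037523*(-3497567 + (-460248839994 - 494202*I*√325182)) = -2037523*(-460252337561 - 494202*I*√325182) = 937774723584301403 + 1006947941646*I*√325182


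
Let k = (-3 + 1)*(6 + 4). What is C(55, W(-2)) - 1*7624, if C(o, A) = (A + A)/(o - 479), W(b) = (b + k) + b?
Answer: -404066/53 ≈ -7623.9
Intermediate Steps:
k = -20 (k = -2*10 = -20)
W(b) = -20 + 2*b (W(b) = (b - 20) + b = (-20 + b) + b = -20 + 2*b)
C(o, A) = 2*A/(-479 + o) (C(o, A) = (2*A)/(-479 + o) = 2*A/(-479 + o))
C(55, W(-2)) - 1*7624 = 2*(-20 + 2*(-2))/(-479 + 55) - 1*7624 = 2*(-20 - 4)/(-424) - 7624 = 2*(-24)*(-1/424) - 7624 = 6/53 - 7624 = -404066/53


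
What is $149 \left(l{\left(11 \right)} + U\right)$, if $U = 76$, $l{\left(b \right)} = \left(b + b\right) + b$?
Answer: $16241$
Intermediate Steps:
$l{\left(b \right)} = 3 b$ ($l{\left(b \right)} = 2 b + b = 3 b$)
$149 \left(l{\left(11 \right)} + U\right) = 149 \left(3 \cdot 11 + 76\right) = 149 \left(33 + 76\right) = 149 \cdot 109 = 16241$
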